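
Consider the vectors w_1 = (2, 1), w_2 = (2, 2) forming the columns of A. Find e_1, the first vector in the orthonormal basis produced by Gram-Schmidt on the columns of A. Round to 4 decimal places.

w_1 = (2, 1); ‖w_1‖ = 2.2361, so e_1 = (0.8944, 0.4472).

e_1 = (0.8944, 0.4472)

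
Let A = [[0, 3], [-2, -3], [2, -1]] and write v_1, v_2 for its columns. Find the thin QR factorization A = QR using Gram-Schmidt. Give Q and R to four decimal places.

Q = [[0.0000, 0.7276], [-0.7071, -0.4851], [0.7071, -0.4851]], R = [[2.8284, 1.4142], [0.0000, 4.1231]]

v_1 = (0, -2, 2); ‖v_1‖ = 2.8284, so e_1 = (0.0000, -0.7071, 0.7071).
e_1·v_2 = 0.0000·3 + (-0.7071)·(-3) + 0.7071·(-1) = 1.4142.
u_2 = v_2 − 1.4142·e_1 = (3.0000, -2.0000, -2.0000).
‖u_2‖ = 4.1231, so e_2 = (0.7276, -0.4851, -0.4851).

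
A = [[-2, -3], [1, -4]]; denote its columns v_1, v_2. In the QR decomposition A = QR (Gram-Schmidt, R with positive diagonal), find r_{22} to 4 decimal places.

r_{22} = 4.9193

v_1 = (-2, 1); ‖v_1‖ = 2.2361, so q_1 = (-0.8944, 0.4472).
q_1·v_2 = (-0.8944)·(-3) + 0.4472·(-4) = 0.8944.
u_2 = v_2 − 0.8944·q_1 = (-2.2000, -4.4000).
r_{22} = ‖u_2‖ = 4.9193.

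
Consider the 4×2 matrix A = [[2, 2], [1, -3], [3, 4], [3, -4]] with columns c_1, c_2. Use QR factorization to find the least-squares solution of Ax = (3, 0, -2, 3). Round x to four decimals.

x = (0.4052, -0.3201)

c_1 = (2, 1, 3, 3); ‖c_1‖ = 4.7958, so e_1 = (0.4170, 0.2085, 0.6255, 0.6255).
e_1·c_2 = 0.4170·2 + 0.2085·(-3) + 0.6255·4 + 0.6255·(-4) = 0.2085.
u_2 = c_2 − 0.2085·e_1 = (1.9130, -3.0435, 3.8696, -4.1304).
‖u_2‖ = 6.7050, so e_2 = (0.2853, -0.4539, 0.5771, -0.6160).
Qᵀb = (1.8766, -2.1464).
Back-substitute: x_2 = -2.1464/6.7050 = -0.3201.
x_1 = (1.8766 − 0.2085·(-0.3201))/4.7958 = 0.4052.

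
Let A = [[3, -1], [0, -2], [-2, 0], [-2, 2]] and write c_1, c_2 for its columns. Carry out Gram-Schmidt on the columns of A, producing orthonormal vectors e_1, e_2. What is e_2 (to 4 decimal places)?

e_1 = c_1/‖c_1‖ = (3, 0, -2, -2)/4.1231 = (0.7276, 0.0000, -0.4851, -0.4851).
r_{12} = e_1·c_2 = -1.6977.
u_2 = c_2 + 1.6977·e_1 = (0.2353, -2.0000, -0.8235, 1.1765).
‖u_2‖ = 2.4734, so e_2 = (0.0951, -0.8086, -0.3330, 0.4757).

e_2 = (0.0951, -0.8086, -0.3330, 0.4757)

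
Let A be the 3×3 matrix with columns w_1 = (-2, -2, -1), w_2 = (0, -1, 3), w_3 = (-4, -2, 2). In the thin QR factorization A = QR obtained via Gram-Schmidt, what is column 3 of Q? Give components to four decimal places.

q_1 = w_1/‖w_1‖ = (-2, -2, -1)/3.0000 = (-0.6667, -0.6667, -0.3333).
r_{12} = q_1·w_2 = -0.3333.
u_2 = w_2 + 0.3333·q_1 = (-0.2222, -1.2222, 2.8889).
‖u_2‖ = 3.1447, so q_2 = (-0.0707, -0.3887, 0.9187).
r_{13} = q_1·w_3 = 3.3333; r_{23} = q_2·w_3 = 2.8973.
u_3 = w_3 − 3.3333·q_1 − 2.8973·q_2 = (-1.5730, 1.3483, 0.4494).
‖u_3‖ = 2.1200, so q_3 = (-0.7420, 0.6360, 0.2120).

q_3 = (-0.7420, 0.6360, 0.2120)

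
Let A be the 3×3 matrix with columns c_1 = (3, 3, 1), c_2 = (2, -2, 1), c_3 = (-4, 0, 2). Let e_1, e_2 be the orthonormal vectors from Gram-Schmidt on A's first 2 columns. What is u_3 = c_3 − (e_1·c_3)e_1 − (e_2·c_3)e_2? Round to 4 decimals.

c_1 = (3, 3, 1); ‖c_1‖ = 4.3589, so e_1 = (0.6882, 0.6882, 0.2294).
e_1·c_2 = 0.6882·2 + 0.6882·(-2) + 0.2294·1 = 0.2294.
u_2 = c_2 − 0.2294·e_1 = (1.8421, -2.1579, 0.9474).
‖u_2‖ = 2.9912, so e_2 = (0.6158, -0.7214, 0.3167).
e_1·c_3 = 0.6882·(-4) + 0.6882·0 + 0.2294·2 = -2.2942; e_2·c_3 = 0.6158·(-4) + (-0.7214)·0 + 0.3167·2 = -1.8299.
u_3 = c_3 + 2.2942·e_1 + 1.8299·e_2 = (-1.2941, 0.2588, 3.1059).

u_3 = (-1.2941, 0.2588, 3.1059)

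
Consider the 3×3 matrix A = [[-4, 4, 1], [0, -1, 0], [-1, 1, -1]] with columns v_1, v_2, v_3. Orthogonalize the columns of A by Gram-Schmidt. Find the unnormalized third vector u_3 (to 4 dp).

q_1 = v_1/‖v_1‖ = (-4, 0, -1)/4.1231 = (-0.9701, 0.0000, -0.2425).
r_{12} = q_1·v_2 = -4.1231.
u_2 = v_2 + 4.1231·q_1 = (0.0000, -1.0000, 0.0000).
‖u_2‖ = 1.0000, so q_2 = (0.0000, -1.0000, 0.0000).
r_{13} = q_1·v_3 = -0.7276; r_{23} = q_2·v_3 = 0.0000.
u_3 = v_3 + 0.7276·q_1 + 0.0000·q_2 = (0.2941, 0.0000, -1.1765).

u_3 = (0.2941, 0.0000, -1.1765)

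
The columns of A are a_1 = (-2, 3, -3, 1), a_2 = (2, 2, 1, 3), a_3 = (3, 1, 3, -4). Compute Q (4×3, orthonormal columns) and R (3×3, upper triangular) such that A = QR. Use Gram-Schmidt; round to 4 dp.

Q = [[-0.4170, 0.5149, 0.3196], [0.6255, 0.4119, 0.6241], [-0.6255, 0.2986, 0.1813], [0.2085, 0.6900, -0.6895]], R = [[4.7958, 0.4170, -3.3362], [0.0000, 4.2221, 0.0927], [0.0000, 0.0000, 4.8848]]

a_1 = (-2, 3, -3, 1); ‖a_1‖ = 4.7958, so q_1 = (-0.4170, 0.6255, -0.6255, 0.2085).
q_1·a_2 = (-0.4170)·2 + 0.6255·2 + (-0.6255)·1 + 0.2085·3 = 0.4170.
u_2 = a_2 − 0.4170·q_1 = (2.1739, 1.7391, 1.2609, 2.9130).
‖u_2‖ = 4.2221, so q_2 = (0.5149, 0.4119, 0.2986, 0.6900).
q_1·a_3 = (-0.4170)·3 + 0.6255·1 + (-0.6255)·3 + 0.2085·(-4) = -3.3362; q_2·a_3 = 0.5149·3 + 0.4119·1 + 0.2986·3 + 0.6900·(-4) = 0.0927.
u_3 = a_3 + 3.3362·q_1 − 0.0927·q_2 = (1.5610, 3.0488, 0.8854, -3.3683).
‖u_3‖ = 4.8848, so q_3 = (0.3196, 0.6241, 0.1813, -0.6895).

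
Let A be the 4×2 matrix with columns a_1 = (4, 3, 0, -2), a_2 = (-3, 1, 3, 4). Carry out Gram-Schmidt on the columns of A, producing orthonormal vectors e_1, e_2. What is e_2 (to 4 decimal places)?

e_2 = (-0.1309, 0.5513, 0.5996, 0.5651)

e_1 = a_1/‖a_1‖ = (4, 3, 0, -2)/5.3852 = (0.7428, 0.5571, 0.0000, -0.3714).
r_{12} = e_1·a_2 = -3.1568.
u_2 = a_2 + 3.1568·e_1 = (-0.6552, 2.7586, 3.0000, 2.8276).
‖u_2‖ = 5.0034, so e_2 = (-0.1309, 0.5513, 0.5996, 0.5651).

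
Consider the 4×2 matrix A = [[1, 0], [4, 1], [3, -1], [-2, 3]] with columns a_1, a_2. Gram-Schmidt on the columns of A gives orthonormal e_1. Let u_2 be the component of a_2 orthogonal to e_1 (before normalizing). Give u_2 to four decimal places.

a_1 = (1, 4, 3, -2); ‖a_1‖ = 5.4772, so e_1 = (0.1826, 0.7303, 0.5477, -0.3651).
e_1·a_2 = 0.1826·0 + 0.7303·1 + 0.5477·(-1) + (-0.3651)·3 = -0.9129.
u_2 = a_2 + 0.9129·e_1 = (0.1667, 1.6667, -0.5000, 2.6667).

u_2 = (0.1667, 1.6667, -0.5000, 2.6667)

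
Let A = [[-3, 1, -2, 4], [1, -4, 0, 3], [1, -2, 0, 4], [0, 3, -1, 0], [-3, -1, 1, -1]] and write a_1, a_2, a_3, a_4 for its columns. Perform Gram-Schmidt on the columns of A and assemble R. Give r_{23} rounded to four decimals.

a_1 = (-3, 1, 1, 0, -3); ‖a_1‖ = 4.4721, so q_1 = (-0.6708, 0.2236, 0.2236, 0.0000, -0.6708).
q_1·a_2 = (-0.6708)·1 + 0.2236·(-4) + 0.2236·(-2) + 0.0000·3 + (-0.6708)·(-1) = -1.3416.
u_2 = a_2 + 1.3416·q_1 = (0.1000, -3.7000, -1.7000, 3.0000, -1.9000).
‖u_2‖ = 5.4037, so q_2 = (0.0185, -0.6847, -0.3146, 0.5552, -0.3516).
r_{23} = q_2·a_3 = -0.9438.

r_{23} = -0.9438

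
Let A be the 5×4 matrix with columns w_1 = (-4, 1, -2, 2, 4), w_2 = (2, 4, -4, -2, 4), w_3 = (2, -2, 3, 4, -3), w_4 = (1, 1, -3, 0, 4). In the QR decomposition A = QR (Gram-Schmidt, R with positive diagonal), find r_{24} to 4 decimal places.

r_{24} = 3.7689

w_1 = (-4, 1, -2, 2, 4); ‖w_1‖ = 6.4031, so e_1 = (-0.6247, 0.1562, -0.3123, 0.3123, 0.6247).
e_1·w_2 = (-0.6247)·2 + 0.1562·4 + (-0.3123)·(-4) + 0.3123·(-2) + 0.6247·4 = 2.4988.
u_2 = w_2 − 2.4988·e_1 = (3.5610, 3.6098, -3.2195, -2.7805, 2.4390).
‖u_2‖ = 7.0538, so e_2 = (0.5048, 0.5117, -0.4564, -0.3942, 0.3458).
r_{24} = e_2·w_4 = 3.7689.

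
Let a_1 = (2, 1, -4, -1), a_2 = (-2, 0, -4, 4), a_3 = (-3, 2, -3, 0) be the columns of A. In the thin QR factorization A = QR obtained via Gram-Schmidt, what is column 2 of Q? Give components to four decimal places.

e_1 = a_1/‖a_1‖ = (2, 1, -4, -1)/4.6904 = (0.4264, 0.2132, -0.8528, -0.2132).
r_{12} = e_1·a_2 = 1.7056.
u_2 = a_2 − 1.7056·e_1 = (-2.7273, -0.3636, -2.5455, 4.3636).
‖u_2‖ = 5.7525, so e_2 = (-0.4741, -0.0632, -0.4425, 0.7586).

e_2 = (-0.4741, -0.0632, -0.4425, 0.7586)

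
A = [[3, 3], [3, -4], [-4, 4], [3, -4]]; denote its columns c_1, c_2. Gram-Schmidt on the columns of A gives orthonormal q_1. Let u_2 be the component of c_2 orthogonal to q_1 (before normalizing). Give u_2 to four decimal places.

c_1 = (3, 3, -4, 3); ‖c_1‖ = 6.5574, so q_1 = (0.4575, 0.4575, -0.6100, 0.4575).
q_1·c_2 = 0.4575·3 + 0.4575·(-4) + (-0.6100)·4 + 0.4575·(-4) = -4.7275.
u_2 = c_2 + 4.7275·q_1 = (5.1628, -1.8372, 1.1163, -1.8372).

u_2 = (5.1628, -1.8372, 1.1163, -1.8372)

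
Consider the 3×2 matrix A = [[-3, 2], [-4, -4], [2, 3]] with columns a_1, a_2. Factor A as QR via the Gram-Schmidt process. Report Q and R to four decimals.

Q = [[-0.5571, 0.8138], [-0.7428, -0.3992], [0.3714, 0.4223]], R = [[5.3852, 2.9711], [0.0000, 4.4914]]

a_1 = (-3, -4, 2); ‖a_1‖ = 5.3852, so q_1 = (-0.5571, -0.7428, 0.3714).
q_1·a_2 = (-0.5571)·2 + (-0.7428)·(-4) + 0.3714·3 = 2.9711.
u_2 = a_2 − 2.9711·q_1 = (3.6552, -1.7931, 1.8966).
‖u_2‖ = 4.4914, so q_2 = (0.8138, -0.3992, 0.4223).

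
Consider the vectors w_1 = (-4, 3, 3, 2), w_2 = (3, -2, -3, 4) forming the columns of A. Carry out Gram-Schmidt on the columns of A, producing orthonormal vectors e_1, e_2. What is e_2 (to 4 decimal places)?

e_2 = (0.1873, -0.0937, -0.2810, 0.9366)

w_1 = (-4, 3, 3, 2); ‖w_1‖ = 6.1644, so e_1 = (-0.6489, 0.4867, 0.4867, 0.3244).
e_1·w_2 = (-0.6489)·3 + 0.4867·(-2) + 0.4867·(-3) + 0.3244·4 = -3.0822.
u_2 = w_2 + 3.0822·e_1 = (1.0000, -0.5000, -1.5000, 5.0000).
‖u_2‖ = 5.3385, so e_2 = (0.1873, -0.0937, -0.2810, 0.9366).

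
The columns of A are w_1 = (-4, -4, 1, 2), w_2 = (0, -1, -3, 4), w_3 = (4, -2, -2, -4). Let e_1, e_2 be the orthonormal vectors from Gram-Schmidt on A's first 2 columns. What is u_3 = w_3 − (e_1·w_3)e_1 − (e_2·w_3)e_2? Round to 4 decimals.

w_1 = (-4, -4, 1, 2); ‖w_1‖ = 6.0828, so e_1 = (-0.6576, -0.6576, 0.1644, 0.3288).
e_1·w_2 = (-0.6576)·0 + (-0.6576)·(-1) + 0.1644·(-3) + 0.3288·4 = 1.4796.
u_2 = w_2 − 1.4796·e_1 = (0.9730, -0.0270, -3.2432, 3.5135).
‖u_2‖ = 4.8796, so e_2 = (0.1994, -0.0055, -0.6646, 0.7200).
e_1·w_3 = (-0.6576)·4 + (-0.6576)·(-2) + 0.1644·(-2) + 0.3288·(-4) = -2.9592; e_2·w_3 = 0.1994·4 + (-0.0055)·(-2) + (-0.6646)·(-2) + 0.7200·(-4) = -0.7422.
u_3 = w_3 + 2.9592·e_1 + 0.7422·e_2 = (2.2020, -3.9501, -2.0068, -2.4926).

u_3 = (2.2020, -3.9501, -2.0068, -2.4926)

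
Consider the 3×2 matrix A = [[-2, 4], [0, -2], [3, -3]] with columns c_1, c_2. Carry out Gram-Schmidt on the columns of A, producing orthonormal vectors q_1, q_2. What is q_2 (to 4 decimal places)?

q_2 = (0.5322, -0.7687, 0.3548)

c_1 = (-2, 0, 3); ‖c_1‖ = 3.6056, so q_1 = (-0.5547, 0.0000, 0.8321).
q_1·c_2 = (-0.5547)·4 + 0.0000·(-2) + 0.8321·(-3) = -4.7150.
u_2 = c_2 + 4.7150·q_1 = (1.3846, -2.0000, 0.9231).
‖u_2‖ = 2.6018, so q_2 = (0.5322, -0.7687, 0.3548).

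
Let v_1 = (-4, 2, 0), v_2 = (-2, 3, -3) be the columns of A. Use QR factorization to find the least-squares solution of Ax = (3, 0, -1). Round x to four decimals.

v_1 = (-4, 2, 0); ‖v_1‖ = 4.4721, so q_1 = (-0.8944, 0.4472, 0.0000).
q_1·v_2 = (-0.8944)·(-2) + 0.4472·3 + 0.0000·(-3) = 3.1305.
u_2 = v_2 − 3.1305·q_1 = (0.8000, 1.6000, -3.0000).
‖u_2‖ = 3.4928, so q_2 = (0.2290, 0.4581, -0.8589).
Qᵀb = (-2.6833, 1.5460).
Back-substitute: x_2 = 1.5460/3.4928 = 0.4426.
x_1 = (-2.6833 − 3.1305·0.4426)/4.4721 = -0.9098.

x = (-0.9098, 0.4426)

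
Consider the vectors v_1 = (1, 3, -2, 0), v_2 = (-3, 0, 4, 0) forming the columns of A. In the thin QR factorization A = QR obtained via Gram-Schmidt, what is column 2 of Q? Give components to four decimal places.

e_2 = (-0.5475, 0.5828, 0.6005, 0.0000)

v_1 = (1, 3, -2, 0); ‖v_1‖ = 3.7417, so e_1 = (0.2673, 0.8018, -0.5345, 0.0000).
e_1·v_2 = 0.2673·(-3) + 0.8018·0 + (-0.5345)·4 + 0.0000·0 = -2.9399.
u_2 = v_2 + 2.9399·e_1 = (-2.2143, 2.3571, 2.4286, 0.0000).
‖u_2‖ = 4.0444, so e_2 = (-0.5475, 0.5828, 0.6005, 0.0000).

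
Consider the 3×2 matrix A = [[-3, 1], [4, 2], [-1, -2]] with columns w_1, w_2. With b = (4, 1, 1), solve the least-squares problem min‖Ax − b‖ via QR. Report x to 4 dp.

e_1 = w_1/‖w_1‖ = (-3, 4, -1)/5.0990 = (-0.5883, 0.7845, -0.1961).
r_{12} = e_1·w_2 = 1.3728.
u_2 = w_2 − 1.3728·e_1 = (1.8077, 0.9231, -1.7308).
‖u_2‖ = 2.6675, so e_2 = (0.6777, 0.3460, -0.6488).
Qᵀb = (-1.7650, 2.4079).
Back-substitute: x_2 = 2.4079/2.6675 = 0.9027.
x_1 = (-1.7650 − 1.3728·0.9027)/5.0990 = -0.5892.

x = (-0.5892, 0.9027)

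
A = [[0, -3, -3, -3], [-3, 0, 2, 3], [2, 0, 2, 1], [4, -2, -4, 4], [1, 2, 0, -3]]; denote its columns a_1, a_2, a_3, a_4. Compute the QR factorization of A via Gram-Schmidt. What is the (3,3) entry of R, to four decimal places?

r_{33} = 3.2917

e_1 = a_1/‖a_1‖ = (0, -3, 2, 4, 1)/5.4772 = (0.0000, -0.5477, 0.3651, 0.7303, 0.1826).
r_{12} = e_1·a_2 = -1.0954.
u_2 = a_2 + 1.0954·e_1 = (-3.0000, -0.6000, 0.4000, -1.2000, 2.2000).
‖u_2‖ = 3.9749, so e_2 = (-0.7547, -0.1509, 0.1006, -0.3019, 0.5535).
r_{13} = e_1·a_3 = -3.2863; r_{23} = e_2·a_3 = 3.3711.
u_3 = a_3 + 3.2863·e_1 − 3.3711·e_2 = (-0.4557, 0.7089, 2.8608, -0.5823, -1.2658).
r_{33} = ‖u_3‖ = 3.2917.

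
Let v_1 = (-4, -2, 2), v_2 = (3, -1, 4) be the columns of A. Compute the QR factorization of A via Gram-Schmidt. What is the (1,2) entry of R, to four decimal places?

v_1 = (-4, -2, 2); ‖v_1‖ = 4.8990, so e_1 = (-0.8165, -0.4082, 0.4082).
r_{12} = e_1·v_2 = -0.4082.

r_{12} = -0.4082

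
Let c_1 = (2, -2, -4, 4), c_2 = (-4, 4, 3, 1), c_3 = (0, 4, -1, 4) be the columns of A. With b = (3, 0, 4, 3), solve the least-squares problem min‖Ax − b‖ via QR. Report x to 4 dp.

x = (-0.2341, -0.2462, 0.4544)

e_1 = c_1/‖c_1‖ = (2, -2, -4, 4)/6.3246 = (0.3162, -0.3162, -0.6325, 0.6325).
r_{12} = e_1·c_2 = -3.7947.
u_2 = c_2 + 3.7947·e_1 = (-2.8000, 2.8000, 0.6000, 3.4000).
‖u_2‖ = 5.2536, so e_2 = (-0.5330, 0.5330, 0.1142, 0.6472).
r_{13} = e_1·c_3 = 1.8974; r_{23} = e_2·c_3 = 4.6064.
u_3 = c_3 − 1.8974·e_1 − 4.6064·e_2 = (1.8551, 2.1449, -0.3261, -0.1812).
‖u_3‖ = 2.8603, so e_3 = (0.6486, 0.7499, -0.1140, -0.0633).
Qᵀb = (0.3162, 0.7995, 1.2997).
Back-substitute: x_3 = 1.2997/2.8603 = 0.4544.
x_2 = (0.7995 − 4.6064·0.4544)/5.2536 = -0.2462.
x_1 = (0.3162 + 3.7947·(-0.2462) − 1.8974·0.4544)/6.3246 = -0.2341.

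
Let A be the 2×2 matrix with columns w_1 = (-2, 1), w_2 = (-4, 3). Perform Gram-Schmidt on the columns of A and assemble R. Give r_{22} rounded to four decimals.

r_{22} = 0.8944

e_1 = w_1/‖w_1‖ = (-2, 1)/2.2361 = (-0.8944, 0.4472).
r_{12} = e_1·w_2 = 4.9193.
u_2 = w_2 − 4.9193·e_1 = (0.4000, 0.8000).
r_{22} = ‖u_2‖ = 0.8944.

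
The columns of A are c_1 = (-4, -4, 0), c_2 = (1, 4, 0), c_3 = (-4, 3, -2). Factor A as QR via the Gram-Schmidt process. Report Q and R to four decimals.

Q = [[-0.7071, -0.7071, 0.0000], [-0.7071, 0.7071, 0.0000], [0.0000, 0.0000, -1.0000]], R = [[5.6569, -3.5355, 0.7071], [0.0000, 2.1213, 4.9497], [0.0000, 0.0000, 2.0000]]

q_1 = c_1/‖c_1‖ = (-4, -4, 0)/5.6569 = (-0.7071, -0.7071, 0.0000).
r_{12} = q_1·c_2 = -3.5355.
u_2 = c_2 + 3.5355·q_1 = (-1.5000, 1.5000, 0.0000).
‖u_2‖ = 2.1213, so q_2 = (-0.7071, 0.7071, 0.0000).
r_{13} = q_1·c_3 = 0.7071; r_{23} = q_2·c_3 = 4.9497.
u_3 = c_3 − 0.7071·q_1 − 4.9497·q_2 = (0.0000, 0.0000, -2.0000).
‖u_3‖ = 2.0000, so q_3 = (0.0000, 0.0000, -1.0000).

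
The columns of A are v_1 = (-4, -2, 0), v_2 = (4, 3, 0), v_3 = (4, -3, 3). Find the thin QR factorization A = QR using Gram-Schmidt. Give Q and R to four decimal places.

Q = [[-0.8944, -0.4472, 0.0000], [-0.4472, 0.8944, 0.0000], [0.0000, 0.0000, 1.0000]], R = [[4.4721, -4.9193, -2.2361], [0.0000, 0.8944, -4.4721], [0.0000, 0.0000, 3.0000]]

v_1 = (-4, -2, 0); ‖v_1‖ = 4.4721, so q_1 = (-0.8944, -0.4472, 0.0000).
q_1·v_2 = (-0.8944)·4 + (-0.4472)·3 + 0.0000·0 = -4.9193.
u_2 = v_2 + 4.9193·q_1 = (-0.4000, 0.8000, 0.0000).
‖u_2‖ = 0.8944, so q_2 = (-0.4472, 0.8944, 0.0000).
q_1·v_3 = (-0.8944)·4 + (-0.4472)·(-3) + 0.0000·3 = -2.2361; q_2·v_3 = (-0.4472)·4 + 0.8944·(-3) + 0.0000·3 = -4.4721.
u_3 = v_3 + 2.2361·q_1 + 4.4721·q_2 = (0.0000, 0.0000, 3.0000).
‖u_3‖ = 3.0000, so q_3 = (0.0000, 0.0000, 1.0000).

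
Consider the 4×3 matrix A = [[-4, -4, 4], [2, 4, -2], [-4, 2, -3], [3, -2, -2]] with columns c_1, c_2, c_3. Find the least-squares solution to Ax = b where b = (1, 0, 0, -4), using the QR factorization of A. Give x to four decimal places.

c_1 = (-4, 2, -4, 3); ‖c_1‖ = 6.7082, so q_1 = (-0.5963, 0.2981, -0.5963, 0.4472).
q_1·c_2 = (-0.5963)·(-4) + 0.2981·4 + (-0.5963)·2 + 0.4472·(-2) = 1.4907.
u_2 = c_2 − 1.4907·q_1 = (-3.1111, 3.5556, 2.8889, -2.6667).
‖u_2‖ = 6.1464, so q_2 = (-0.5062, 0.5785, 0.4700, -0.4339).
q_1·c_3 = (-0.5963)·4 + 0.2981·(-2) + (-0.5963)·(-3) + 0.4472·(-2) = -2.0870; q_2·c_3 = (-0.5062)·4 + 0.5785·(-2) + 0.4700·(-3) + (-0.4339)·(-2) = -3.7240.
u_3 = c_3 + 2.0870·q_1 + 3.7240·q_2 = (0.8706, 0.7765, -2.4941, -2.6824).
‖u_3‖ = 3.8440, so q_3 = (0.2265, 0.2020, -0.6488, -0.6978).
Qᵀb = (-2.3851, 1.2293, 3.0177).
Back-substitute: x_3 = 3.0177/3.8440 = 0.7850.
x_2 = (1.2293 + 3.7240·0.7850)/6.1464 = 0.6756.
x_1 = (-2.3851 − 1.4907·0.6756 + 2.0870·0.7850)/6.7082 = -0.2615.

x = (-0.2615, 0.6756, 0.7850)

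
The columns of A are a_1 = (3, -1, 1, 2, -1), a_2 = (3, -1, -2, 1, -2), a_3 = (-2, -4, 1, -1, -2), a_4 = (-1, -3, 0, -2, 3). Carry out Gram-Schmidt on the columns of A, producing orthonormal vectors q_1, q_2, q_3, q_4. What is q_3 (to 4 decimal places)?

a_1 = (3, -1, 1, 2, -1); ‖a_1‖ = 4.0000, so q_1 = (0.7500, -0.2500, 0.2500, 0.5000, -0.2500).
q_1·a_2 = 0.7500·3 + (-0.2500)·(-1) + 0.2500·(-2) + 0.5000·1 + (-0.2500)·(-2) = 3.0000.
u_2 = a_2 − 3.0000·q_1 = (0.7500, -0.2500, -2.7500, -0.5000, -1.2500).
‖u_2‖ = 3.1623, so q_2 = (0.2372, -0.0791, -0.8696, -0.1581, -0.3953).
q_1·a_3 = 0.7500·(-2) + (-0.2500)·(-4) + 0.2500·1 + 0.5000·(-1) + (-0.2500)·(-2) = -0.2500; q_2·a_3 = 0.2372·(-2) + (-0.0791)·(-4) + (-0.8696)·1 + (-0.1581)·(-1) + (-0.3953)·(-2) = -0.0791.
u_3 = a_3 + 0.2500·q_1 + 0.0791·q_2 = (-1.7937, -4.0687, 0.9938, -0.8875, -2.0938).
‖u_3‖ = 5.0923, so q_3 = (-0.3522, -0.7990, 0.1951, -0.1743, -0.4112).

q_3 = (-0.3522, -0.7990, 0.1951, -0.1743, -0.4112)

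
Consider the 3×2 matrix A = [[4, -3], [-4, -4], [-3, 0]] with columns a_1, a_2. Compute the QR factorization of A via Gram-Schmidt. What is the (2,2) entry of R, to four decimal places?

e_1 = a_1/‖a_1‖ = (4, -4, -3)/6.4031 = (0.6247, -0.6247, -0.4685).
r_{12} = e_1·a_2 = 0.6247.
u_2 = a_2 − 0.6247·e_1 = (-3.3902, -3.6098, 0.2927).
r_{22} = ‖u_2‖ = 4.9608.

r_{22} = 4.9608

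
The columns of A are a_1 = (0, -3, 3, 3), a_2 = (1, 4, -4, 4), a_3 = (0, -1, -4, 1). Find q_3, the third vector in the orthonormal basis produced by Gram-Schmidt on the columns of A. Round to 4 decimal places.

a_1 = (0, -3, 3, 3); ‖a_1‖ = 5.1962, so q_1 = (0.0000, -0.5774, 0.5774, 0.5774).
q_1·a_2 = 0.0000·1 + (-0.5774)·4 + 0.5774·(-4) + 0.5774·4 = -2.3094.
u_2 = a_2 + 2.3094·q_1 = (1.0000, 2.6667, -2.6667, 5.3333).
‖u_2‖ = 6.6081, so q_2 = (0.1513, 0.4035, -0.4035, 0.8071).
q_1·a_3 = 0.0000·0 + (-0.5774)·(-1) + 0.5774·(-4) + 0.5774·1 = -1.1547; q_2·a_3 = 0.1513·0 + 0.4035·(-1) + (-0.4035)·(-4) + 0.8071·1 = 2.0177.
u_3 = a_3 + 1.1547·q_1 − 2.0177·q_2 = (-0.3053, -2.4809, -2.5191, 0.0382).
‖u_3‖ = 3.5490, so q_3 = (-0.0860, -0.6990, -0.7098, 0.0108).

q_3 = (-0.0860, -0.6990, -0.7098, 0.0108)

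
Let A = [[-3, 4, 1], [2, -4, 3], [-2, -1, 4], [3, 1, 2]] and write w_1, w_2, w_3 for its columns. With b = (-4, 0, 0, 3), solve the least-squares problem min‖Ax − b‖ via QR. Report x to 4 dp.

x = (0.7933, -0.0228, 0.0326)

w_1 = (-3, 2, -2, 3); ‖w_1‖ = 5.0990, so q_1 = (-0.5883, 0.3922, -0.3922, 0.5883).
q_1·w_2 = (-0.5883)·4 + 0.3922·(-4) + (-0.3922)·(-1) + 0.5883·1 = -2.9417.
u_2 = w_2 + 2.9417·q_1 = (2.2692, -2.8462, -2.1538, 2.7308).
‖u_2‖ = 5.0345, so q_2 = (0.4507, -0.5653, -0.4278, 0.5424).
q_1·w_3 = (-0.5883)·1 + 0.3922·3 + (-0.3922)·4 + 0.5883·2 = 0.1961; q_2·w_3 = 0.4507·1 + (-0.5653)·3 + (-0.4278)·4 + 0.5424·2 = -1.8717.
u_3 = w_3 − 0.1961·q_1 + 1.8717·q_2 = (1.9590, 1.8649, 3.2762, 2.8998).
‖u_3‖ = 5.1438, so q_3 = (0.3809, 0.3626, 0.6369, 0.5638).
Qᵀb = (4.1184, -0.1757, 0.1679).
Back-substitute: x_3 = 0.1679/5.1438 = 0.0326.
x_2 = (-0.1757 + 1.8717·0.0326)/5.0345 = -0.0228.
x_1 = (4.1184 + 2.9417·(-0.0228) − 0.1961·0.0326)/5.0990 = 0.7933.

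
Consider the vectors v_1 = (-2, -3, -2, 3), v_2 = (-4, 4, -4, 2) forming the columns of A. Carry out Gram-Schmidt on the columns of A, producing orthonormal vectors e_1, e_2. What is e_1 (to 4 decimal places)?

e_1 = (-0.3922, -0.5883, -0.3922, 0.5883)

e_1 = v_1/‖v_1‖ = (-2, -3, -2, 3)/5.0990 = (-0.3922, -0.5883, -0.3922, 0.5883).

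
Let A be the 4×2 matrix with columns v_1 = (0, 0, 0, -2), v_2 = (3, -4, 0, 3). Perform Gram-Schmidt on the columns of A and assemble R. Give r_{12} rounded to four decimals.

r_{12} = -3.0000

v_1 = (0, 0, 0, -2); ‖v_1‖ = 2.0000, so q_1 = (0.0000, 0.0000, 0.0000, -1.0000).
r_{12} = q_1·v_2 = -3.0000.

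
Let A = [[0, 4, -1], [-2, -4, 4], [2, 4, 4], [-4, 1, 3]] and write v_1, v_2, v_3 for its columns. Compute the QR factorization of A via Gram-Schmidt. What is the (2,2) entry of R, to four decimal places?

v_1 = (0, -2, 2, -4); ‖v_1‖ = 4.8990, so q_1 = (0.0000, -0.4082, 0.4082, -0.8165).
q_1·v_2 = 0.0000·4 + (-0.4082)·(-4) + 0.4082·4 + (-0.8165)·1 = 2.4495.
u_2 = v_2 − 2.4495·q_1 = (4.0000, -3.0000, 3.0000, 3.0000).
r_{22} = ‖u_2‖ = 6.5574.

r_{22} = 6.5574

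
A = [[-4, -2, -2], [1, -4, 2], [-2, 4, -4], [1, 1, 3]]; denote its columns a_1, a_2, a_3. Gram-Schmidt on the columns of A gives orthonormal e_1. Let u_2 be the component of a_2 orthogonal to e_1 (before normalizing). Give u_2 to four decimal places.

e_1 = a_1/‖a_1‖ = (-4, 1, -2, 1)/4.6904 = (-0.8528, 0.2132, -0.4264, 0.2132).
r_{12} = e_1·a_2 = -0.6396.
u_2 = a_2 + 0.6396·e_1 = (-2.5455, -3.8636, 3.7273, 1.1364).

u_2 = (-2.5455, -3.8636, 3.7273, 1.1364)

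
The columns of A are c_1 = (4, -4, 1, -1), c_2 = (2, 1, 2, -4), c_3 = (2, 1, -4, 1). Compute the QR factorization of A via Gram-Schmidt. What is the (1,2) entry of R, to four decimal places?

c_1 = (4, -4, 1, -1); ‖c_1‖ = 5.8310, so e_1 = (0.6860, -0.6860, 0.1715, -0.1715).
r_{12} = e_1·c_2 = 1.7150.

r_{12} = 1.7150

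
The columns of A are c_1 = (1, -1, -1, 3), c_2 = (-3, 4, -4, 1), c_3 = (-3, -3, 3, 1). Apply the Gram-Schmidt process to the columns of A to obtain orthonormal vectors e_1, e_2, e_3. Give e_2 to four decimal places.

e_1 = c_1/‖c_1‖ = (1, -1, -1, 3)/3.4641 = (0.2887, -0.2887, -0.2887, 0.8660).
r_{12} = e_1·c_2 = 0.0000.
u_2 = c_2 + 0.0000·e_1 = (-3.0000, 4.0000, -4.0000, 1.0000).
‖u_2‖ = 6.4807, so e_2 = (-0.4629, 0.6172, -0.6172, 0.1543).

e_2 = (-0.4629, 0.6172, -0.6172, 0.1543)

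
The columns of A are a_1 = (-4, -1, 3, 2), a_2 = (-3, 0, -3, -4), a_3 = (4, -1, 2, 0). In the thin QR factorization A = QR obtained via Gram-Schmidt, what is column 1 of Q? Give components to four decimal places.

e_1 = (-0.7303, -0.1826, 0.5477, 0.3651)

a_1 = (-4, -1, 3, 2); ‖a_1‖ = 5.4772, so e_1 = (-0.7303, -0.1826, 0.5477, 0.3651).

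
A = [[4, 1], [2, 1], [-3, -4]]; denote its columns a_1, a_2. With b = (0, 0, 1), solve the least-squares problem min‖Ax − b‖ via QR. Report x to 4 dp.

x = (0.0909, -0.3131)

e_1 = a_1/‖a_1‖ = (4, 2, -3)/5.3852 = (0.7428, 0.3714, -0.5571).
r_{12} = e_1·a_2 = 3.3425.
u_2 = a_2 − 3.3425·e_1 = (-1.4828, -0.2414, -2.1379).
‖u_2‖ = 2.6130, so e_2 = (-0.5675, -0.0924, -0.8182).
Qᵀb = (-0.5571, -0.8182).
Back-substitute: x_2 = -0.8182/2.6130 = -0.3131.
x_1 = (-0.5571 − 3.3425·(-0.3131))/5.3852 = 0.0909.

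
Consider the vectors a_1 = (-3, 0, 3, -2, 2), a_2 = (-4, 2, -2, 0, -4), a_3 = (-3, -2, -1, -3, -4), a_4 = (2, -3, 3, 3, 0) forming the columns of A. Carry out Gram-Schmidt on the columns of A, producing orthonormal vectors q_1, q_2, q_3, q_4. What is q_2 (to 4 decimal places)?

q_1 = a_1/‖a_1‖ = (-3, 0, 3, -2, 2)/5.0990 = (-0.5883, 0.0000, 0.5883, -0.3922, 0.3922).
r_{12} = q_1·a_2 = -0.3922.
u_2 = a_2 + 0.3922·q_1 = (-4.2308, 2.0000, -1.7692, -0.1538, -3.8462).
‖u_2‖ = 6.3124, so q_2 = (-0.6702, 0.3168, -0.2803, -0.0244, -0.6093).

q_2 = (-0.6702, 0.3168, -0.2803, -0.0244, -0.6093)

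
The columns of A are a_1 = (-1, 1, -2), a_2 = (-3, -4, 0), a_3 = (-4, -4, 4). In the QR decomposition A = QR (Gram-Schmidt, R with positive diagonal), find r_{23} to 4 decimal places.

r_{23} = 5.3512

a_1 = (-1, 1, -2); ‖a_1‖ = 2.4495, so q_1 = (-0.4082, 0.4082, -0.8165).
q_1·a_2 = (-0.4082)·(-3) + 0.4082·(-4) + (-0.8165)·0 = -0.4082.
u_2 = a_2 + 0.4082·q_1 = (-3.1667, -3.8333, -0.3333).
‖u_2‖ = 4.9833, so q_2 = (-0.6355, -0.7692, -0.0669).
r_{23} = q_2·a_3 = 5.3512.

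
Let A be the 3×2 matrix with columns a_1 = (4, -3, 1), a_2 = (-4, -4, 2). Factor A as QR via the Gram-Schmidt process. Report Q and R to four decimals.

a_1 = (4, -3, 1); ‖a_1‖ = 5.0990, so e_1 = (0.7845, -0.5883, 0.1961).
e_1·a_2 = 0.7845·(-4) + (-0.5883)·(-4) + 0.1961·2 = -0.3922.
u_2 = a_2 + 0.3922·e_1 = (-3.6923, -4.2308, 2.0769).
‖u_2‖ = 5.9872, so e_2 = (-0.6167, -0.7066, 0.3469).

Q = [[0.7845, -0.6167], [-0.5883, -0.7066], [0.1961, 0.3469]], R = [[5.0990, -0.3922], [0.0000, 5.9872]]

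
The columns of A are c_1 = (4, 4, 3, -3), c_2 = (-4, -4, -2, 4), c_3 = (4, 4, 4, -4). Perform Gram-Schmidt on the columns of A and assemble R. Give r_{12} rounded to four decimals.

c_1 = (4, 4, 3, -3); ‖c_1‖ = 7.0711, so e_1 = (0.5657, 0.5657, 0.4243, -0.4243).
r_{12} = e_1·c_2 = -7.0711.

r_{12} = -7.0711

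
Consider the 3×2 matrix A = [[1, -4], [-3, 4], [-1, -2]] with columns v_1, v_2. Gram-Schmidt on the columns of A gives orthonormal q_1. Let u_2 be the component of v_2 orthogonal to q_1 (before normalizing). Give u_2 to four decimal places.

u_2 = (-2.7273, 0.1818, -3.2727)

v_1 = (1, -3, -1); ‖v_1‖ = 3.3166, so q_1 = (0.3015, -0.9045, -0.3015).
q_1·v_2 = 0.3015·(-4) + (-0.9045)·4 + (-0.3015)·(-2) = -4.2212.
u_2 = v_2 + 4.2212·q_1 = (-2.7273, 0.1818, -3.2727).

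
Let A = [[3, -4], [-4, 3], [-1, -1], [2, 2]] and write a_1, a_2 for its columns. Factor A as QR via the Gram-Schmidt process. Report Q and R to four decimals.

a_1 = (3, -4, -1, 2); ‖a_1‖ = 5.4772, so e_1 = (0.5477, -0.7303, -0.1826, 0.3651).
e_1·a_2 = 0.5477·(-4) + (-0.7303)·3 + (-0.1826)·(-1) + 0.3651·2 = -3.4689.
u_2 = a_2 + 3.4689·e_1 = (-2.1000, 0.4667, -1.6333, 3.2667).
‖u_2‖ = 4.2387, so e_2 = (-0.4954, 0.1101, -0.3853, 0.7707).

Q = [[0.5477, -0.4954], [-0.7303, 0.1101], [-0.1826, -0.3853], [0.3651, 0.7707]], R = [[5.4772, -3.4689], [0.0000, 4.2387]]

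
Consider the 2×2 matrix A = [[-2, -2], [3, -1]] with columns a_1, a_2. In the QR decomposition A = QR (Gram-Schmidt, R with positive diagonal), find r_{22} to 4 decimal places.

r_{22} = 2.2188

q_1 = a_1/‖a_1‖ = (-2, 3)/3.6056 = (-0.5547, 0.8321).
r_{12} = q_1·a_2 = 0.2774.
u_2 = a_2 − 0.2774·q_1 = (-1.8462, -1.2308).
r_{22} = ‖u_2‖ = 2.2188.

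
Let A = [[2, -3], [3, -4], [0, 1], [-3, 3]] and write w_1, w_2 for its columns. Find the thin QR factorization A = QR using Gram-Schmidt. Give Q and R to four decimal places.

w_1 = (2, 3, 0, -3); ‖w_1‖ = 4.6904, so e_1 = (0.4264, 0.6396, 0.0000, -0.6396).
e_1·w_2 = 0.4264·(-3) + 0.6396·(-4) + 0.0000·1 + (-0.6396)·3 = -5.7564.
u_2 = w_2 + 5.7564·e_1 = (-0.5455, -0.3182, 1.0000, -0.6818).
‖u_2‖ = 1.3652, so e_2 = (-0.3996, -0.2331, 0.7325, -0.4994).

Q = [[0.4264, -0.3996], [0.6396, -0.2331], [0.0000, 0.7325], [-0.6396, -0.4994]], R = [[4.6904, -5.7564], [0.0000, 1.3652]]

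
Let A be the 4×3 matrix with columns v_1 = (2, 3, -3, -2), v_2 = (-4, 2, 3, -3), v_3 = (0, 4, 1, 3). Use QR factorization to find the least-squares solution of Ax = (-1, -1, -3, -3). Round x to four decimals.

x = (0.4931, 0.1535, -0.6841)

v_1 = (2, 3, -3, -2); ‖v_1‖ = 5.0990, so q_1 = (0.3922, 0.5883, -0.5883, -0.3922).
q_1·v_2 = 0.3922·(-4) + 0.5883·2 + (-0.5883)·3 + (-0.3922)·(-3) = -0.9806.
u_2 = v_2 + 0.9806·q_1 = (-3.6154, 2.5769, 2.4231, -3.3846).
‖u_2‖ = 6.0859, so q_2 = (-0.5941, 0.4234, 0.3981, -0.5561).
q_1·v_3 = 0.3922·0 + 0.5883·4 + (-0.5883)·1 + (-0.3922)·3 = 0.5883; q_2·v_3 = (-0.5941)·0 + 0.4234·4 + 0.3981·1 + (-0.5561)·3 = 0.4234.
u_3 = v_3 − 0.5883·q_1 − 0.4234·q_2 = (0.0208, 3.4746, 1.1776, 3.4663).
‖u_3‖ = 5.0472, so q_3 = (0.0041, 0.6884, 0.2333, 0.6868).
Qᵀb = (1.9612, 0.6446, -3.4527).
Back-substitute: x_3 = -3.4527/5.0472 = -0.6841.
x_2 = (0.6446 − 0.4234·(-0.6841))/6.0859 = 0.1535.
x_1 = (1.9612 + 0.9806·0.1535 − 0.5883·(-0.6841))/5.0990 = 0.4931.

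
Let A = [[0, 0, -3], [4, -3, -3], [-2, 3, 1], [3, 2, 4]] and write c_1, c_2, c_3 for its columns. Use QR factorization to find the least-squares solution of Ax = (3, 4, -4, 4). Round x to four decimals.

c_1 = (0, 4, -2, 3); ‖c_1‖ = 5.3852, so e_1 = (0.0000, 0.7428, -0.3714, 0.5571).
e_1·c_2 = 0.0000·0 + 0.7428·(-3) + (-0.3714)·3 + 0.5571·2 = -2.2283.
u_2 = c_2 + 2.2283·e_1 = (0.0000, -1.3448, 2.1724, 3.2414).
‖u_2‖ = 4.1273, so e_2 = (0.0000, -0.3258, 0.5264, 0.7854).
e_1·c_3 = 0.0000·(-3) + 0.7428·(-3) + (-0.3714)·1 + 0.5571·4 = -0.3714; e_2·c_3 = 0.0000·(-3) + (-0.3258)·(-3) + 0.5264·1 + 0.7854·4 = 4.6453.
u_3 = c_3 + 0.3714·e_1 − 4.6453·e_2 = (-3.0000, -1.2105, -1.5830, 0.5587).
‖u_3‖ = 3.6446, so e_3 = (-0.8231, -0.3321, -0.4343, 0.1533).
Qᵀb = (6.6850, -0.2674, -1.4474).
Back-substitute: x_3 = -1.4474/3.6446 = -0.3971.
x_2 = (-0.2674 − 4.6453·(-0.3971))/4.1273 = 0.3822.
x_1 = (6.6850 + 2.2283·0.3822 + 0.3714·(-0.3971))/5.3852 = 1.3721.

x = (1.3721, 0.3822, -0.3971)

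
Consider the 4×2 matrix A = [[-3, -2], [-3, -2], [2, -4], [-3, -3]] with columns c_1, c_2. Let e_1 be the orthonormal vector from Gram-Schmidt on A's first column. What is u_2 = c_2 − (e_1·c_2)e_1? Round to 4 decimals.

u_2 = (-0.7419, -0.7419, -4.8387, -1.7419)

c_1 = (-3, -3, 2, -3); ‖c_1‖ = 5.5678, so e_1 = (-0.5388, -0.5388, 0.3592, -0.5388).
e_1·c_2 = (-0.5388)·(-2) + (-0.5388)·(-2) + 0.3592·(-4) + (-0.5388)·(-3) = 2.3349.
u_2 = c_2 − 2.3349·e_1 = (-0.7419, -0.7419, -4.8387, -1.7419).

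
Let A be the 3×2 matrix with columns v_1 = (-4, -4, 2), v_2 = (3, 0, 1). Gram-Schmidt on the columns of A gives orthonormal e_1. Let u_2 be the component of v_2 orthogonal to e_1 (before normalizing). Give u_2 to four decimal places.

u_2 = (1.8889, -1.1111, 1.5556)

v_1 = (-4, -4, 2); ‖v_1‖ = 6.0000, so e_1 = (-0.6667, -0.6667, 0.3333).
e_1·v_2 = (-0.6667)·3 + (-0.6667)·0 + 0.3333·1 = -1.6667.
u_2 = v_2 + 1.6667·e_1 = (1.8889, -1.1111, 1.5556).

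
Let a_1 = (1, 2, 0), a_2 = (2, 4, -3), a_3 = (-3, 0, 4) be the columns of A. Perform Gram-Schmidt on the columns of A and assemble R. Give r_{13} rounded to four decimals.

r_{13} = -1.3416

q_1 = a_1/‖a_1‖ = (1, 2, 0)/2.2361 = (0.4472, 0.8944, 0.0000).
r_{13} = q_1·a_3 = -1.3416.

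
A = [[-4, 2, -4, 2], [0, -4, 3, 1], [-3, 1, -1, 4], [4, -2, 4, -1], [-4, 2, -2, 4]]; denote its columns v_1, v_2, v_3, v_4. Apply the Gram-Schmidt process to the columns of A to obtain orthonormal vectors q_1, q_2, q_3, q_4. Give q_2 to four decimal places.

q_1 = v_1/‖v_1‖ = (-4, 0, -3, 4, -4)/7.5498 = (-0.5298, 0.0000, -0.3974, 0.5298, -0.5298).
r_{12} = q_1·v_2 = -3.5762.
u_2 = v_2 + 3.5762·q_1 = (0.1053, -4.0000, -0.4211, -0.1053, 0.1053).
‖u_2‖ = 4.0262, so q_2 = (0.0261, -0.9935, -0.1046, -0.0261, 0.0261).

q_2 = (0.0261, -0.9935, -0.1046, -0.0261, 0.0261)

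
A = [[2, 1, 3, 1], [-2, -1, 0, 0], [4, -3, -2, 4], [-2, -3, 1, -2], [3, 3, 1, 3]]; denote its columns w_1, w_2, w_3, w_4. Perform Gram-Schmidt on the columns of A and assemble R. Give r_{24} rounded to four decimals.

r_{24} = -0.3545

e_1 = w_1/‖w_1‖ = (2, -2, 4, -2, 3)/6.0828 = (0.3288, -0.3288, 0.6576, -0.3288, 0.4932).
r_{12} = e_1·w_2 = 1.1508.
u_2 = w_2 − 1.1508·e_1 = (0.6216, -0.6216, -3.7568, -2.6216, 2.4324).
‖u_2‖ = 5.2608, so e_2 = (0.1182, -0.1182, -0.7141, -0.4983, 0.4624).
r_{24} = e_2·w_4 = -0.3545.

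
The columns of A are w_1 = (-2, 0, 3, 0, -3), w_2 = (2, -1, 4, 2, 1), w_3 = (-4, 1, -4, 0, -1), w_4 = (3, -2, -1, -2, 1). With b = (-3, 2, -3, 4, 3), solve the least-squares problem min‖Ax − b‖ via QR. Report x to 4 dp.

x = (-1.2781, 1.0987, 1.1613, -0.9822)

w_1 = (-2, 0, 3, 0, -3); ‖w_1‖ = 4.6904, so q_1 = (-0.4264, 0.0000, 0.6396, 0.0000, -0.6396).
q_1·w_2 = (-0.4264)·2 + 0.0000·(-1) + 0.6396·4 + 0.0000·2 + (-0.6396)·1 = 1.0660.
u_2 = w_2 − 1.0660·q_1 = (2.4545, -1.0000, 3.3182, 2.0000, 1.6818).
‖u_2‖ = 4.9863, so q_2 = (0.4923, -0.2005, 0.6655, 0.4011, 0.3373).
q_1·w_3 = (-0.4264)·(-4) + 0.0000·1 + 0.6396·(-4) + 0.0000·0 + (-0.6396)·(-1) = -0.2132; q_2·w_3 = 0.4923·(-4) + (-0.2005)·1 + 0.6655·(-4) + 0.4011·0 + 0.3373·(-1) = -5.1687.
u_3 = w_3 + 0.2132·q_1 + 5.1687·q_2 = (-1.5466, -0.0366, -0.4241, 2.0731, 0.6069).
‖u_3‖ = 2.6906, so q_3 = (-0.5748, -0.0136, -0.1576, 0.7705, 0.2256).
q_1·w_4 = (-0.4264)·3 + 0.0000·(-2) + 0.6396·(-1) + 0.0000·(-2) + (-0.6396)·1 = -2.5584; q_2·w_4 = 0.4923·3 + (-0.2005)·(-2) + 0.6655·(-1) + 0.4011·(-2) + 0.3373·1 = 0.7475; q_3·w_4 = (-0.5748)·3 + (-0.0136)·(-2) + (-0.1576)·(-1) + 0.7705·(-2) + 0.2256·1 = -2.8551.
u_4 = w_4 + 2.5584·q_1 − 0.7475·q_2 + 2.8551·q_3 = (-0.1000, -1.8889, -0.3111, -0.1000, -0.2444).
‖u_4‖ = 1.9351, so q_4 = (-0.0517, -0.9761, -0.1608, -0.0517, -0.1263).
Qᵀb = (-2.5584, -1.2580, 5.9289, -1.9006).
Back-substitute: x_4 = -1.9006/1.9351 = -0.9822.
x_3 = (5.9289 + 2.8551·(-0.9822))/2.6906 = 1.1613.
x_2 = (-1.2580 + 5.1687·1.1613 − 0.7475·(-0.9822))/4.9863 = 1.0987.
x_1 = (-2.5584 − 1.0660·1.0987 + 0.2132·1.1613 + 2.5584·(-0.9822))/4.6904 = -1.2781.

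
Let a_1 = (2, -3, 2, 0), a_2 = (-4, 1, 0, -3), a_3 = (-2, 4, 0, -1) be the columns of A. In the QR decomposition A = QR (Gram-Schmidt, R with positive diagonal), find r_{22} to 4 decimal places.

a_1 = (2, -3, 2, 0); ‖a_1‖ = 4.1231, so q_1 = (0.4851, -0.7276, 0.4851, 0.0000).
q_1·a_2 = 0.4851·(-4) + (-0.7276)·1 + 0.4851·0 + 0.0000·(-3) = -2.6679.
u_2 = a_2 + 2.6679·q_1 = (-2.7059, -0.9412, 1.2941, -3.0000).
r_{22} = ‖u_2‖ = 4.3454.

r_{22} = 4.3454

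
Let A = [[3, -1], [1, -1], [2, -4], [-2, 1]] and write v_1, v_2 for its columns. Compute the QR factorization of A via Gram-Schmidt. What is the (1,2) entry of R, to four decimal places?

v_1 = (3, 1, 2, -2); ‖v_1‖ = 4.2426, so e_1 = (0.7071, 0.2357, 0.4714, -0.4714).
r_{12} = e_1·v_2 = -3.2998.

r_{12} = -3.2998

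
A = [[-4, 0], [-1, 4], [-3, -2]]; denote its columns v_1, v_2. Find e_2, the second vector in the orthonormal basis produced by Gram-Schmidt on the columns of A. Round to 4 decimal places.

v_1 = (-4, -1, -3); ‖v_1‖ = 5.0990, so e_1 = (-0.7845, -0.1961, -0.5883).
e_1·v_2 = (-0.7845)·0 + (-0.1961)·4 + (-0.5883)·(-2) = 0.3922.
u_2 = v_2 − 0.3922·e_1 = (0.3077, 4.0769, -1.7692).
‖u_2‖ = 4.4549, so e_2 = (0.0691, 0.9152, -0.3971).

e_2 = (0.0691, 0.9152, -0.3971)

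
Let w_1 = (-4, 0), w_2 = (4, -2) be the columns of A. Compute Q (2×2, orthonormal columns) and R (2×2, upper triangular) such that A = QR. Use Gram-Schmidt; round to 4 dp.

Q = [[-1.0000, 0.0000], [0.0000, -1.0000]], R = [[4.0000, -4.0000], [0.0000, 2.0000]]

w_1 = (-4, 0); ‖w_1‖ = 4.0000, so q_1 = (-1.0000, 0.0000).
q_1·w_2 = (-1.0000)·4 + 0.0000·(-2) = -4.0000.
u_2 = w_2 + 4.0000·q_1 = (0.0000, -2.0000).
‖u_2‖ = 2.0000, so q_2 = (0.0000, -1.0000).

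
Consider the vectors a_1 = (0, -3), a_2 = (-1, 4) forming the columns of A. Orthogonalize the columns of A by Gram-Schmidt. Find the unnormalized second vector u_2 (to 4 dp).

u_2 = (-1.0000, 0.0000)

a_1 = (0, -3); ‖a_1‖ = 3.0000, so q_1 = (0.0000, -1.0000).
q_1·a_2 = 0.0000·(-1) + (-1.0000)·4 = -4.0000.
u_2 = a_2 + 4.0000·q_1 = (-1.0000, 0.0000).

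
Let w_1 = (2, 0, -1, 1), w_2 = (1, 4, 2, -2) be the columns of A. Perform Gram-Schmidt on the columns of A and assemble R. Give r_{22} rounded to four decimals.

q_1 = w_1/‖w_1‖ = (2, 0, -1, 1)/2.4495 = (0.8165, 0.0000, -0.4082, 0.4082).
r_{12} = q_1·w_2 = -0.8165.
u_2 = w_2 + 0.8165·q_1 = (1.6667, 4.0000, 1.6667, -1.6667).
r_{22} = ‖u_2‖ = 4.9329.

r_{22} = 4.9329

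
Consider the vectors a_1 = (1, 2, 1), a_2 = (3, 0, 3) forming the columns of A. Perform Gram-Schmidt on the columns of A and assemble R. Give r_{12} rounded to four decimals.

r_{12} = 2.4495

q_1 = a_1/‖a_1‖ = (1, 2, 1)/2.4495 = (0.4082, 0.8165, 0.4082).
r_{12} = q_1·a_2 = 2.4495.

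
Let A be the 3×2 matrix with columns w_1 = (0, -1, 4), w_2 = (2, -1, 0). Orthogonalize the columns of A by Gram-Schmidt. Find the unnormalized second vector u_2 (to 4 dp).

w_1 = (0, -1, 4); ‖w_1‖ = 4.1231, so e_1 = (0.0000, -0.2425, 0.9701).
e_1·w_2 = 0.0000·2 + (-0.2425)·(-1) + 0.9701·0 = 0.2425.
u_2 = w_2 − 0.2425·e_1 = (2.0000, -0.9412, -0.2353).

u_2 = (2.0000, -0.9412, -0.2353)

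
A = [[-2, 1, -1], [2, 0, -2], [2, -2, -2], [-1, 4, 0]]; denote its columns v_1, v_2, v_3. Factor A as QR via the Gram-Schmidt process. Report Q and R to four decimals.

v_1 = (-2, 2, 2, -1); ‖v_1‖ = 3.6056, so e_1 = (-0.5547, 0.5547, 0.5547, -0.2774).
e_1·v_2 = (-0.5547)·1 + 0.5547·0 + 0.5547·(-2) + (-0.2774)·4 = -2.7735.
u_2 = v_2 + 2.7735·e_1 = (-0.5385, 1.5385, -0.4615, 3.2308).
‖u_2‖ = 3.6480, so e_2 = (-0.1476, 0.4217, -0.1265, 0.8856).
e_1·v_3 = (-0.5547)·(-1) + 0.5547·(-2) + 0.5547·(-2) + (-0.2774)·0 = -1.6641; e_2·v_3 = (-0.1476)·(-1) + 0.4217·(-2) + (-0.1265)·(-2) + 0.8856·0 = -0.4428.
u_3 = v_3 + 1.6641·e_1 + 0.4428·e_2 = (-1.9884, -0.8902, -1.1329, -0.0694).
‖u_3‖ = 2.4566, so e_3 = (-0.8094, -0.3624, -0.4612, -0.0282).

Q = [[-0.5547, -0.1476, -0.8094], [0.5547, 0.4217, -0.3624], [0.5547, -0.1265, -0.4612], [-0.2774, 0.8856, -0.0282]], R = [[3.6056, -2.7735, -1.6641], [0.0000, 3.6480, -0.4428], [0.0000, 0.0000, 2.4566]]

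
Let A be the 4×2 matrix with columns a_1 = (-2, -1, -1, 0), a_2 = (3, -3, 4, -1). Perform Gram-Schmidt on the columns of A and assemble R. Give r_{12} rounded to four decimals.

r_{12} = -2.8577

q_1 = a_1/‖a_1‖ = (-2, -1, -1, 0)/2.4495 = (-0.8165, -0.4082, -0.4082, 0.0000).
r_{12} = q_1·a_2 = -2.8577.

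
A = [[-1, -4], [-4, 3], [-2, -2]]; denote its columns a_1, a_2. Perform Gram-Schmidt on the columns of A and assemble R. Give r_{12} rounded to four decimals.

q_1 = a_1/‖a_1‖ = (-1, -4, -2)/4.5826 = (-0.2182, -0.8729, -0.4364).
r_{12} = q_1·a_2 = -0.8729.

r_{12} = -0.8729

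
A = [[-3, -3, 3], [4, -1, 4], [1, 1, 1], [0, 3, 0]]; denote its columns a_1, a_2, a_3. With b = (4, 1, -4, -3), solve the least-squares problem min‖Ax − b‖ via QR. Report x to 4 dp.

e_1 = a_1/‖a_1‖ = (-3, 4, 1, 0)/5.0990 = (-0.5883, 0.7845, 0.1961, 0.0000).
r_{12} = e_1·a_2 = 1.1767.
u_2 = a_2 − 1.1767·e_1 = (-2.3077, -1.9231, 0.7692, 3.0000).
‖u_2‖ = 4.3146, so e_2 = (-0.5349, -0.4457, 0.1783, 0.6953).
r_{13} = e_1·a_3 = 1.5689; r_{23} = e_2·a_3 = -3.2092.
u_3 = a_3 − 1.5689·e_1 + 3.2092·e_2 = (2.2066, 1.3388, 1.2645, 2.2314).
‖u_3‖ = 3.6386, so e_3 = (0.6064, 0.3680, 0.3475, 0.6133).
Qᵀb = (-2.3534, -5.3843, -0.4361).
Back-substitute: x_3 = -0.4361/3.6386 = -0.1199.
x_2 = (-5.3843 + 3.2092·(-0.1199))/4.3146 = -1.3371.
x_1 = (-2.3534 − 1.1767·(-1.3371) − 1.5689·(-0.1199))/5.0990 = -0.1161.

x = (-0.1161, -1.3371, -0.1199)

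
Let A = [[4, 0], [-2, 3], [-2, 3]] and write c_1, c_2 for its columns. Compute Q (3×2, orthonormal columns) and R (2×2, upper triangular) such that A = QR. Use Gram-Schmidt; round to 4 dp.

Q = [[0.8165, 0.5774], [-0.4082, 0.5774], [-0.4082, 0.5774]], R = [[4.8990, -2.4495], [0.0000, 3.4641]]

c_1 = (4, -2, -2); ‖c_1‖ = 4.8990, so e_1 = (0.8165, -0.4082, -0.4082).
e_1·c_2 = 0.8165·0 + (-0.4082)·3 + (-0.4082)·3 = -2.4495.
u_2 = c_2 + 2.4495·e_1 = (2.0000, 2.0000, 2.0000).
‖u_2‖ = 3.4641, so e_2 = (0.5774, 0.5774, 0.5774).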